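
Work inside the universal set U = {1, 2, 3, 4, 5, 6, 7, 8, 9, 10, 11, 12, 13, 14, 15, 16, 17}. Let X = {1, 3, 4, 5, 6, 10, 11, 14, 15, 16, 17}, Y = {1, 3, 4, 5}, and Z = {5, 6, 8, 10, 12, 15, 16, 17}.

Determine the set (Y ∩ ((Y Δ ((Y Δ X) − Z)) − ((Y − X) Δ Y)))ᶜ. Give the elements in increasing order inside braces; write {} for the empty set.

{1, 2, 3, 4, 5, 6, 7, 8, 9, 10, 11, 12, 13, 14, 15, 16, 17}

Y Δ X = {6, 10, 11, 14, 15, 16, 17}
(Y Δ X) − Z = {11, 14}
Y Δ ((Y Δ X) − Z) = {1, 3, 4, 5, 11, 14}
Y − X = {}
(Y − X) Δ Y = {1, 3, 4, 5}
(Y Δ ((Y Δ X) − Z)) − ((Y − X) Δ Y) = {11, 14}
Y ∩ ((Y Δ ((Y Δ X) − Z)) − ((Y − X) Δ Y)) = {}
(Y ∩ ((Y Δ ((Y Δ X) − Z)) − ((Y − X) Δ Y)))ᶜ = {1, 2, 3, 4, 5, 6, 7, 8, 9, 10, 11, 12, 13, 14, 15, 16, 17}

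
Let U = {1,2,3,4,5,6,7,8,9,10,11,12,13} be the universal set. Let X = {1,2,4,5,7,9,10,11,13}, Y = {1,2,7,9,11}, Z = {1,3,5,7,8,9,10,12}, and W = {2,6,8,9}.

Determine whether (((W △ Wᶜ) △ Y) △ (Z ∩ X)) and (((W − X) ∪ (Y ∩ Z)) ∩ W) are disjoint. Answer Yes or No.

No

Wᶜ = {1,3,4,5,7,10,11,12,13}
W △ Wᶜ = {1,2,3,4,5,6,7,8,9,10,11,12,13}
(W △ Wᶜ) △ Y = {3,4,5,6,8,10,12,13}
Z ∩ X = {1,5,7,9,10}
((W △ Wᶜ) △ Y) △ (Z ∩ X) = {1,3,4,6,7,8,9,12,13}
W − X = {6,8}
Y ∩ Z = {1,7,9}
(W − X) ∪ (Y ∩ Z) = {1,6,7,8,9}
((W − X) ∪ (Y ∩ Z)) ∩ W = {6,8,9}
6 lies in both, so they are not disjoint.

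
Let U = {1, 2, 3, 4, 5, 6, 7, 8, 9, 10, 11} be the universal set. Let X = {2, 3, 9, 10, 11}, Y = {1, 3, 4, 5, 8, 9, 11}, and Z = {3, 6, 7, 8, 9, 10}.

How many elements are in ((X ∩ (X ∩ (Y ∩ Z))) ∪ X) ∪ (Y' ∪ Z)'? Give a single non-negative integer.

8

Y ∩ Z = {3, 8, 9}
X ∩ (Y ∩ Z) = {3, 9}
X ∩ (X ∩ (Y ∩ Z)) = {3, 9}
(X ∩ (X ∩ (Y ∩ Z))) ∪ X = {2, 3, 9, 10, 11}
Y' = {2, 6, 7, 10}
Y' ∪ Z = {2, 3, 6, 7, 8, 9, 10}
(Y' ∪ Z)' = {1, 4, 5, 11}
((X ∩ (X ∩ (Y ∩ Z))) ∪ X) ∪ (Y' ∪ Z)' = {1, 2, 3, 4, 5, 9, 10, 11}
|((X ∩ (X ∩ (Y ∩ Z))) ∪ X) ∪ (Y' ∪ Z)'| = 8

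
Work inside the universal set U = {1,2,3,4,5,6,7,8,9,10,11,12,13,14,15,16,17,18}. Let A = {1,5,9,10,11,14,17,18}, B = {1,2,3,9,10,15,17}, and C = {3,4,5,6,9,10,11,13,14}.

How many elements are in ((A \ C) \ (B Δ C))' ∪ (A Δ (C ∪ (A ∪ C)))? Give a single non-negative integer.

17

A \ C = {1,17,18}
B Δ C = {1,2,4,5,6,11,13,14,15,17}
(A \ C) \ (B Δ C) = {18}
((A \ C) \ (B Δ C))' = {1,2,3,4,5,6,7,8,9,10,11,12,13,14,15,16,17}
A ∪ C = {1,3,4,5,6,9,10,11,13,14,17,18}
C ∪ (A ∪ C) = {1,3,4,5,6,9,10,11,13,14,17,18}
A Δ (C ∪ (A ∪ C)) = {3,4,6,13}
((A \ C) \ (B Δ C))' ∪ (A Δ (C ∪ (A ∪ C))) = {1,2,3,4,5,6,7,8,9,10,11,12,13,14,15,16,17}
|((A \ C) \ (B Δ C))' ∪ (A Δ (C ∪ (A ∪ C)))| = 17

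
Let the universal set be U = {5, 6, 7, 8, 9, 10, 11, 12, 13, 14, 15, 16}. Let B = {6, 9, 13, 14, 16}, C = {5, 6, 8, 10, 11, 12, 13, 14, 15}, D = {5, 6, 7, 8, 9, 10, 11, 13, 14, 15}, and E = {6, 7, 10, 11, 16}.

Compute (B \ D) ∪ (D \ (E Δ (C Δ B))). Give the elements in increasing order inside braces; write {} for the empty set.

B \ D = {16}
C Δ B = {5, 8, 9, 10, 11, 12, 15, 16}
E Δ (C Δ B) = {5, 6, 7, 8, 9, 12, 15}
D \ (E Δ (C Δ B)) = {10, 11, 13, 14}
(B \ D) ∪ (D \ (E Δ (C Δ B))) = {10, 11, 13, 14, 16}

{10, 11, 13, 14, 16}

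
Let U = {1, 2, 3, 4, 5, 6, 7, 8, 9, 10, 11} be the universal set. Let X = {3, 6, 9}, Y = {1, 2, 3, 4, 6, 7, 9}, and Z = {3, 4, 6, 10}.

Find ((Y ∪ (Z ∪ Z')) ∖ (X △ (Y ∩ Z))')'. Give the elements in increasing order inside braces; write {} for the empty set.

Z' = {1, 2, 5, 7, 8, 9, 11}
Z ∪ Z' = {1, 2, 3, 4, 5, 6, 7, 8, 9, 10, 11}
Y ∪ (Z ∪ Z') = {1, 2, 3, 4, 5, 6, 7, 8, 9, 10, 11}
Y ∩ Z = {3, 4, 6}
X △ (Y ∩ Z) = {4, 9}
(X △ (Y ∩ Z))' = {1, 2, 3, 5, 6, 7, 8, 10, 11}
(Y ∪ (Z ∪ Z')) ∖ (X △ (Y ∩ Z))' = {4, 9}
((Y ∪ (Z ∪ Z')) ∖ (X △ (Y ∩ Z))')' = {1, 2, 3, 5, 6, 7, 8, 10, 11}

{1, 2, 3, 5, 6, 7, 8, 10, 11}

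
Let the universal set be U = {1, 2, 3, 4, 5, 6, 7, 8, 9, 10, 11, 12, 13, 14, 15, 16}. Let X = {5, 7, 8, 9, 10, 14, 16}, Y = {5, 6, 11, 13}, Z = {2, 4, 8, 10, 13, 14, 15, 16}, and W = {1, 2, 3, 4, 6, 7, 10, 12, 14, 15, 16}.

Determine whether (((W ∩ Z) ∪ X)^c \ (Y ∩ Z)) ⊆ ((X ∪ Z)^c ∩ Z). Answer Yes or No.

W ∩ Z = {2, 4, 10, 14, 15, 16}
(W ∩ Z) ∪ X = {2, 4, 5, 7, 8, 9, 10, 14, 15, 16}
((W ∩ Z) ∪ X)^c = {1, 3, 6, 11, 12, 13}
Y ∩ Z = {13}
((W ∩ Z) ∪ X)^c \ (Y ∩ Z) = {1, 3, 6, 11, 12}
X ∪ Z = {2, 4, 5, 7, 8, 9, 10, 13, 14, 15, 16}
(X ∪ Z)^c = {1, 3, 6, 11, 12}
(X ∪ Z)^c ∩ Z = {}
1 ∈ ((W ∩ Z) ∪ X)^c \ (Y ∩ Z) but 1 ∉ (X ∪ Z)^c ∩ Z, so the inclusion fails.

No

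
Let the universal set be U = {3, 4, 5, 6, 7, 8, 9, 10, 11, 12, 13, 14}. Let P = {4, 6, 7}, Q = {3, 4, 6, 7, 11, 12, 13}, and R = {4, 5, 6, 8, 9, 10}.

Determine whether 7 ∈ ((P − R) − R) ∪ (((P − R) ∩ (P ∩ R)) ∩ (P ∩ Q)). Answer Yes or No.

7 ∈ P and 7 ∉ R, so 7 ∈ P − R
7 ∈ (P − R) and 7 ∉ R, so 7 ∈ (P − R) − R
7 ∈ P and 7 ∉ R, so 7 ∈ P − R
7 ∈ P and 7 ∉ R, so 7 ∉ P ∩ R
7 ∈ (P − R) and 7 ∉ (P ∩ R), so 7 ∉ (P − R) ∩ (P ∩ R)
7 ∈ P and 7 ∈ Q, so 7 ∈ P ∩ Q
7 ∉ ((P − R) ∩ (P ∩ R)) and 7 ∈ (P ∩ Q), so 7 ∉ ((P − R) ∩ (P ∩ R)) ∩ (P ∩ Q)
7 ∈ ((P − R) − R) and 7 ∉ (((P − R) ∩ (P ∩ R)) ∩ (P ∩ Q)), so 7 ∈ ((P − R) − R) ∪ (((P − R) ∩ (P ∩ R)) ∩ (P ∩ Q))

Yes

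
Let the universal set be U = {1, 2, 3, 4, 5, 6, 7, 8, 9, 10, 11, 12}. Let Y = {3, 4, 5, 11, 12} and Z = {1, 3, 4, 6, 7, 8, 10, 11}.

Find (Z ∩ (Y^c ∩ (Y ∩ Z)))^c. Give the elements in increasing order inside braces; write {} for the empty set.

{1, 2, 3, 4, 5, 6, 7, 8, 9, 10, 11, 12}

Y^c = {1, 2, 6, 7, 8, 9, 10}
Y ∩ Z = {3, 4, 11}
Y^c ∩ (Y ∩ Z) = {}
Z ∩ (Y^c ∩ (Y ∩ Z)) = {}
(Z ∩ (Y^c ∩ (Y ∩ Z)))^c = {1, 2, 3, 4, 5, 6, 7, 8, 9, 10, 11, 12}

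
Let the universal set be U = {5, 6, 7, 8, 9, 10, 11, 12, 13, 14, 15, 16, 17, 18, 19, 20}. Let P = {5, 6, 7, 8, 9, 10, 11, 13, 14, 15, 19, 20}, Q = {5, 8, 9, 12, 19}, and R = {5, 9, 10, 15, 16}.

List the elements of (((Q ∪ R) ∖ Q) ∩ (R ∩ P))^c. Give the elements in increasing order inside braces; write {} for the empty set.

Q ∪ R = {5, 8, 9, 10, 12, 15, 16, 19}
(Q ∪ R) ∖ Q = {10, 15, 16}
R ∩ P = {5, 9, 10, 15}
((Q ∪ R) ∖ Q) ∩ (R ∩ P) = {10, 15}
(((Q ∪ R) ∖ Q) ∩ (R ∩ P))^c = {5, 6, 7, 8, 9, 11, 12, 13, 14, 16, 17, 18, 19, 20}

{5, 6, 7, 8, 9, 11, 12, 13, 14, 16, 17, 18, 19, 20}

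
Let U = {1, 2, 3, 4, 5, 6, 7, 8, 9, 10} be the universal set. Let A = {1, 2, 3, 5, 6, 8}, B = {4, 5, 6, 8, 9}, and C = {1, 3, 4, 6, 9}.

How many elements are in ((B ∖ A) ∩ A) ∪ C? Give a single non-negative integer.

B ∖ A = {4, 9}
(B ∖ A) ∩ A = {}
((B ∖ A) ∩ A) ∪ C = {1, 3, 4, 6, 9}
|((B ∖ A) ∩ A) ∪ C| = 5

5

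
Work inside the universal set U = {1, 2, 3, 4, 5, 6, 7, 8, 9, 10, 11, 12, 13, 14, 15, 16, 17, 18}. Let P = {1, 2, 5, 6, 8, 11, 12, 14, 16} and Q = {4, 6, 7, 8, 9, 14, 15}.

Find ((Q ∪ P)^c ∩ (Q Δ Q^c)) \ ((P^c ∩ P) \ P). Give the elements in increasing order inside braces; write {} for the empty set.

Q ∪ P = {1, 2, 4, 5, 6, 7, 8, 9, 11, 12, 14, 15, 16}
(Q ∪ P)^c = {3, 10, 13, 17, 18}
Q^c = {1, 2, 3, 5, 10, 11, 12, 13, 16, 17, 18}
Q Δ Q^c = {1, 2, 3, 4, 5, 6, 7, 8, 9, 10, 11, 12, 13, 14, 15, 16, 17, 18}
(Q ∪ P)^c ∩ (Q Δ Q^c) = {3, 10, 13, 17, 18}
P^c = {3, 4, 7, 9, 10, 13, 15, 17, 18}
P^c ∩ P = {}
(P^c ∩ P) \ P = {}
((Q ∪ P)^c ∩ (Q Δ Q^c)) \ ((P^c ∩ P) \ P) = {3, 10, 13, 17, 18}

{3, 10, 13, 17, 18}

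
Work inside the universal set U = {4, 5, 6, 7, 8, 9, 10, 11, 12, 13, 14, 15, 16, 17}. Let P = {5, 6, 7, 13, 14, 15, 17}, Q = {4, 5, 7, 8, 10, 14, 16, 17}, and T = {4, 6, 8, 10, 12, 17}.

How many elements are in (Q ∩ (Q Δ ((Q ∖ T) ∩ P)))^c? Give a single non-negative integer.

Q ∖ T = {5, 7, 14, 16}
(Q ∖ T) ∩ P = {5, 7, 14}
Q Δ ((Q ∖ T) ∩ P) = {4, 8, 10, 16, 17}
Q ∩ (Q Δ ((Q ∖ T) ∩ P)) = {4, 8, 10, 16, 17}
(Q ∩ (Q Δ ((Q ∖ T) ∩ P)))^c = {5, 6, 7, 9, 11, 12, 13, 14, 15}
|(Q ∩ (Q Δ ((Q ∖ T) ∩ P)))^c| = 9

9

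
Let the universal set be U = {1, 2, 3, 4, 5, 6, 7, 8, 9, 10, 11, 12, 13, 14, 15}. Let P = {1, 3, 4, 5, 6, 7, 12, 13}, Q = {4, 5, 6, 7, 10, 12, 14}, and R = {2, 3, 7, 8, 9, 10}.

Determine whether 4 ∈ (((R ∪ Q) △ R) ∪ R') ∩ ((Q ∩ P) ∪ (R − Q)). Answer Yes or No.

Yes

4 ∉ R and 4 ∈ Q, so 4 ∈ R ∪ Q
4 ∈ (R ∪ Q) and 4 ∉ R, so 4 ∈ (R ∪ Q) △ R
4 ∉ R, so 4 ∈ R'
4 ∈ ((R ∪ Q) △ R) and 4 ∈ R', so 4 ∈ ((R ∪ Q) △ R) ∪ R'
4 ∈ Q and 4 ∈ P, so 4 ∈ Q ∩ P
4 ∉ R and 4 ∈ Q, so 4 ∉ R − Q
4 ∈ (Q ∩ P) and 4 ∉ (R − Q), so 4 ∈ (Q ∩ P) ∪ (R − Q)
4 ∈ (((R ∪ Q) △ R) ∪ R') and 4 ∈ ((Q ∩ P) ∪ (R − Q)), so 4 ∈ (((R ∪ Q) △ R) ∪ R') ∩ ((Q ∩ P) ∪ (R − Q))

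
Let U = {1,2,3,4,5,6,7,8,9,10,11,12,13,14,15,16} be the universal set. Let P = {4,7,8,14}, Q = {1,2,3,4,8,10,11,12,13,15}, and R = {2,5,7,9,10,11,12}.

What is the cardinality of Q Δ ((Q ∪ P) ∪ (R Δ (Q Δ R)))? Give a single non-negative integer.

2

Q ∪ P = {1,2,3,4,7,8,10,11,12,13,14,15}
Q Δ R = {1,3,4,5,7,8,9,13,15}
R Δ (Q Δ R) = {1,2,3,4,8,10,11,12,13,15}
(Q ∪ P) ∪ (R Δ (Q Δ R)) = {1,2,3,4,7,8,10,11,12,13,14,15}
Q Δ ((Q ∪ P) ∪ (R Δ (Q Δ R))) = {7,14}
|Q Δ ((Q ∪ P) ∪ (R Δ (Q Δ R)))| = 2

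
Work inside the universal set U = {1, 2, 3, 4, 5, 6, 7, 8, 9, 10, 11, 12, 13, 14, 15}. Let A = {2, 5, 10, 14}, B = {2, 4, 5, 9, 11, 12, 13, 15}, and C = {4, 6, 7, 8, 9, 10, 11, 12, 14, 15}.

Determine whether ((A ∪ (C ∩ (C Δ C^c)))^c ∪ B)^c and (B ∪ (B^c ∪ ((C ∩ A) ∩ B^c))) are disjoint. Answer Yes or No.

No

C^c = {1, 2, 3, 5, 13}
C Δ C^c = {1, 2, 3, 4, 5, 6, 7, 8, 9, 10, 11, 12, 13, 14, 15}
C ∩ (C Δ C^c) = {4, 6, 7, 8, 9, 10, 11, 12, 14, 15}
A ∪ (C ∩ (C Δ C^c)) = {2, 4, 5, 6, 7, 8, 9, 10, 11, 12, 14, 15}
(A ∪ (C ∩ (C Δ C^c)))^c = {1, 3, 13}
(A ∪ (C ∩ (C Δ C^c)))^c ∪ B = {1, 2, 3, 4, 5, 9, 11, 12, 13, 15}
((A ∪ (C ∩ (C Δ C^c)))^c ∪ B)^c = {6, 7, 8, 10, 14}
B^c = {1, 3, 6, 7, 8, 10, 14}
C ∩ A = {10, 14}
(C ∩ A) ∩ B^c = {10, 14}
B^c ∪ ((C ∩ A) ∩ B^c) = {1, 3, 6, 7, 8, 10, 14}
B ∪ (B^c ∪ ((C ∩ A) ∩ B^c)) = {1, 2, 3, 4, 5, 6, 7, 8, 9, 10, 11, 12, 13, 14, 15}
6 lies in both, so they are not disjoint.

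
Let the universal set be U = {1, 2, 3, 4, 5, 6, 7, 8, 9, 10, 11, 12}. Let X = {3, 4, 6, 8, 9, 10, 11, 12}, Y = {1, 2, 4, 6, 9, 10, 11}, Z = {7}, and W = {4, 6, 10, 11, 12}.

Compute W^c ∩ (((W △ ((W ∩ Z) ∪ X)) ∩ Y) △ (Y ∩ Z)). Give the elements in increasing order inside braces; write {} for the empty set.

W^c = {1, 2, 3, 5, 7, 8, 9}
W ∩ Z = {}
(W ∩ Z) ∪ X = {3, 4, 6, 8, 9, 10, 11, 12}
W △ ((W ∩ Z) ∪ X) = {3, 8, 9}
(W △ ((W ∩ Z) ∪ X)) ∩ Y = {9}
Y ∩ Z = {}
((W △ ((W ∩ Z) ∪ X)) ∩ Y) △ (Y ∩ Z) = {9}
W^c ∩ (((W △ ((W ∩ Z) ∪ X)) ∩ Y) △ (Y ∩ Z)) = {9}

{9}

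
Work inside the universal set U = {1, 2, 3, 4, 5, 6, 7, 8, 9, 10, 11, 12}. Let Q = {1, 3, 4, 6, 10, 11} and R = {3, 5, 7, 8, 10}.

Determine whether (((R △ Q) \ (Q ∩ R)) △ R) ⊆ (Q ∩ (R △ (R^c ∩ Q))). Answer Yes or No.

R △ Q = {1, 4, 5, 6, 7, 8, 11}
Q ∩ R = {3, 10}
(R △ Q) \ (Q ∩ R) = {1, 4, 5, 6, 7, 8, 11}
((R △ Q) \ (Q ∩ R)) △ R = {1, 3, 4, 6, 10, 11}
R^c = {1, 2, 4, 6, 9, 11, 12}
R^c ∩ Q = {1, 4, 6, 11}
R △ (R^c ∩ Q) = {1, 3, 4, 5, 6, 7, 8, 10, 11}
Q ∩ (R △ (R^c ∩ Q)) = {1, 3, 4, 6, 10, 11}
Every element of {1, 3, 4, 6, 10, 11} is in {1, 3, 4, 6, 10, 11}, so ((R △ Q) \ (Q ∩ R)) △ R ⊆ Q ∩ (R △ (R^c ∩ Q)).

Yes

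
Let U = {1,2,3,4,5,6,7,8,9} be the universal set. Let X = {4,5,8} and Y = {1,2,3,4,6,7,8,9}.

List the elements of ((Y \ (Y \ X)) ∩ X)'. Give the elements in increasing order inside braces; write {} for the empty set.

{1,2,3,5,6,7,9}

Y \ X = {1,2,3,6,7,9}
Y \ (Y \ X) = {4,8}
(Y \ (Y \ X)) ∩ X = {4,8}
((Y \ (Y \ X)) ∩ X)' = {1,2,3,5,6,7,9}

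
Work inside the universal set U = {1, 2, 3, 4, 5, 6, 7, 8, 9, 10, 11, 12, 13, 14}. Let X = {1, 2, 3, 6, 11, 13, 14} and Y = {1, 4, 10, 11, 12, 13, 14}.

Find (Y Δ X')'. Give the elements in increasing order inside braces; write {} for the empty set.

{2, 3, 4, 6, 10, 12}

X' = {4, 5, 7, 8, 9, 10, 12}
Y Δ X' = {1, 5, 7, 8, 9, 11, 13, 14}
(Y Δ X')' = {2, 3, 4, 6, 10, 12}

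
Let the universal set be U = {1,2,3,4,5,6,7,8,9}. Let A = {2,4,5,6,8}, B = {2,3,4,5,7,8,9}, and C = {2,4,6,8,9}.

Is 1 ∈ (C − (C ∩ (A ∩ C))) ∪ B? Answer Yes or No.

No

1 ∉ A and 1 ∉ C, so 1 ∉ A ∩ C
1 ∉ C and 1 ∉ (A ∩ C), so 1 ∉ C ∩ (A ∩ C)
1 ∉ C and 1 ∉ (C ∩ (A ∩ C)), so 1 ∉ C − (C ∩ (A ∩ C))
1 ∉ (C − (C ∩ (A ∩ C))) and 1 ∉ B, so 1 ∉ (C − (C ∩ (A ∩ C))) ∪ B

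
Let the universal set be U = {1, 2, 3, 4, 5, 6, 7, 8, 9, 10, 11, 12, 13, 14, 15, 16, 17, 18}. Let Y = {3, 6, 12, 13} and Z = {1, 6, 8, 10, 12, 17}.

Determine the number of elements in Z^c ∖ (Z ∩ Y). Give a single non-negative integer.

Z^c = {2, 3, 4, 5, 7, 9, 11, 13, 14, 15, 16, 18}
Z ∩ Y = {6, 12}
Z^c ∖ (Z ∩ Y) = {2, 3, 4, 5, 7, 9, 11, 13, 14, 15, 16, 18}
|Z^c ∖ (Z ∩ Y)| = 12

12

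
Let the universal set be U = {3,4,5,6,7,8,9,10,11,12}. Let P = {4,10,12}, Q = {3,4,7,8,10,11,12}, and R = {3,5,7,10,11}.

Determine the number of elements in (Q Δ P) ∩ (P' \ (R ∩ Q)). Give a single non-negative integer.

Q Δ P = {3,7,8,11}
P' = {3,5,6,7,8,9,11}
R ∩ Q = {3,7,10,11}
P' \ (R ∩ Q) = {5,6,8,9}
(Q Δ P) ∩ (P' \ (R ∩ Q)) = {8}
|(Q Δ P) ∩ (P' \ (R ∩ Q))| = 1

1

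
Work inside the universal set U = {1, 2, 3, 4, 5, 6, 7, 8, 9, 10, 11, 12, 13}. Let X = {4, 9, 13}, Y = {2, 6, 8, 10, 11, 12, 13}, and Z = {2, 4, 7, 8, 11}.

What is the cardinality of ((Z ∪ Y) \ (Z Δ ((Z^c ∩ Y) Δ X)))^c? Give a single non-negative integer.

Z ∪ Y = {2, 4, 6, 7, 8, 10, 11, 12, 13}
Z^c = {1, 3, 5, 6, 9, 10, 12, 13}
Z^c ∩ Y = {6, 10, 12, 13}
(Z^c ∩ Y) Δ X = {4, 6, 9, 10, 12}
Z Δ ((Z^c ∩ Y) Δ X) = {2, 6, 7, 8, 9, 10, 11, 12}
(Z ∪ Y) \ (Z Δ ((Z^c ∩ Y) Δ X)) = {4, 13}
((Z ∪ Y) \ (Z Δ ((Z^c ∩ Y) Δ X)))^c = {1, 2, 3, 5, 6, 7, 8, 9, 10, 11, 12}
|((Z ∪ Y) \ (Z Δ ((Z^c ∩ Y) Δ X)))^c| = 11

11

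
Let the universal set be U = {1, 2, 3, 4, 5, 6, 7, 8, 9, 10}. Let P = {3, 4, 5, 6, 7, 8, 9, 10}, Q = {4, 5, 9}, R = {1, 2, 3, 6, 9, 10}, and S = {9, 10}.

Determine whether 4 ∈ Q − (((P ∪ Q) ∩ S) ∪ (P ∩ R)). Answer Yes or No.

4 ∈ P and 4 ∈ Q, so 4 ∈ P ∪ Q
4 ∈ (P ∪ Q) and 4 ∉ S, so 4 ∉ (P ∪ Q) ∩ S
4 ∈ P and 4 ∉ R, so 4 ∉ P ∩ R
4 ∉ ((P ∪ Q) ∩ S) and 4 ∉ (P ∩ R), so 4 ∉ ((P ∪ Q) ∩ S) ∪ (P ∩ R)
4 ∈ Q and 4 ∉ (((P ∪ Q) ∩ S) ∪ (P ∩ R)), so 4 ∈ Q − (((P ∪ Q) ∩ S) ∪ (P ∩ R))

Yes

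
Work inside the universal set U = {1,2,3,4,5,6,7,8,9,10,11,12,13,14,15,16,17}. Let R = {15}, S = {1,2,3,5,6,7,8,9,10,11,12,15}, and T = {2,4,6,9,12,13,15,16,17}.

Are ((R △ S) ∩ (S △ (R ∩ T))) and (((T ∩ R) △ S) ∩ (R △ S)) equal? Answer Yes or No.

R △ S = {1,2,3,5,6,7,8,9,10,11,12}
R ∩ T = {15}
S △ (R ∩ T) = {1,2,3,5,6,7,8,9,10,11,12}
(R △ S) ∩ (S △ (R ∩ T)) = {1,2,3,5,6,7,8,9,10,11,12}
T ∩ R = {15}
(T ∩ R) △ S = {1,2,3,5,6,7,8,9,10,11,12}
((T ∩ R) △ S) ∩ (R △ S) = {1,2,3,5,6,7,8,9,10,11,12}
Both equal {1,2,3,5,6,7,8,9,10,11,12}, so (R △ S) ∩ (S △ (R ∩ T)) = ((T ∩ R) △ S) ∩ (R △ S).

Yes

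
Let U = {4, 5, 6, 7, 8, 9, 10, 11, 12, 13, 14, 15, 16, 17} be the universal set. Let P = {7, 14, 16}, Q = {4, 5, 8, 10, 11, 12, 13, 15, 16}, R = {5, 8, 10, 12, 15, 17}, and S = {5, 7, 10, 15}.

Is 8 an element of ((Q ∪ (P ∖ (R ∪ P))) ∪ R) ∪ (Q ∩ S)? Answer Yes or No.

8 ∈ R and 8 ∉ P, so 8 ∈ R ∪ P
8 ∉ P and 8 ∈ (R ∪ P), so 8 ∉ P ∖ (R ∪ P)
8 ∈ Q and 8 ∉ (P ∖ (R ∪ P)), so 8 ∈ Q ∪ (P ∖ (R ∪ P))
8 ∈ (Q ∪ (P ∖ (R ∪ P))) and 8 ∈ R, so 8 ∈ (Q ∪ (P ∖ (R ∪ P))) ∪ R
8 ∈ Q and 8 ∉ S, so 8 ∉ Q ∩ S
8 ∈ ((Q ∪ (P ∖ (R ∪ P))) ∪ R) and 8 ∉ (Q ∩ S), so 8 ∈ ((Q ∪ (P ∖ (R ∪ P))) ∪ R) ∪ (Q ∩ S)

Yes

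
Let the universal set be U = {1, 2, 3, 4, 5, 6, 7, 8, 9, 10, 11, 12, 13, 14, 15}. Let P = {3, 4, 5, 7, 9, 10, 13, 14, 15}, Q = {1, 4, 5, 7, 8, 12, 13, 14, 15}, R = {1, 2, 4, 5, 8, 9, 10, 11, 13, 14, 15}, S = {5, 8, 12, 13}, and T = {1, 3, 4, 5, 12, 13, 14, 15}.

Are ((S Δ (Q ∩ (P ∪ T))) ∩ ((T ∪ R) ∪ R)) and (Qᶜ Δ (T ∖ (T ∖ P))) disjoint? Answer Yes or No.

P ∪ T = {1, 3, 4, 5, 7, 9, 10, 12, 13, 14, 15}
Q ∩ (P ∪ T) = {1, 4, 5, 7, 12, 13, 14, 15}
S Δ (Q ∩ (P ∪ T)) = {1, 4, 7, 8, 14, 15}
T ∪ R = {1, 2, 3, 4, 5, 8, 9, 10, 11, 12, 13, 14, 15}
(T ∪ R) ∪ R = {1, 2, 3, 4, 5, 8, 9, 10, 11, 12, 13, 14, 15}
(S Δ (Q ∩ (P ∪ T))) ∩ ((T ∪ R) ∪ R) = {1, 4, 8, 14, 15}
Qᶜ = {2, 3, 6, 9, 10, 11}
T ∖ P = {1, 12}
T ∖ (T ∖ P) = {3, 4, 5, 13, 14, 15}
Qᶜ Δ (T ∖ (T ∖ P)) = {2, 4, 5, 6, 9, 10, 11, 13, 14, 15}
4 lies in both, so they are not disjoint.

No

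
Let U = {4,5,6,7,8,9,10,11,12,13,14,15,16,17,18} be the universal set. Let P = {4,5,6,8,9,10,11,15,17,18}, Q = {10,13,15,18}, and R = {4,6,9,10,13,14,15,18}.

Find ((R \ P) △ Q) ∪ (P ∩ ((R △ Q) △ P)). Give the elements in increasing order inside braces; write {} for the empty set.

R \ P = {13,14}
(R \ P) △ Q = {10,14,15,18}
R △ Q = {4,6,9,14}
(R △ Q) △ P = {5,8,10,11,14,15,17,18}
P ∩ ((R △ Q) △ P) = {5,8,10,11,15,17,18}
((R \ P) △ Q) ∪ (P ∩ ((R △ Q) △ P)) = {5,8,10,11,14,15,17,18}

{5,8,10,11,14,15,17,18}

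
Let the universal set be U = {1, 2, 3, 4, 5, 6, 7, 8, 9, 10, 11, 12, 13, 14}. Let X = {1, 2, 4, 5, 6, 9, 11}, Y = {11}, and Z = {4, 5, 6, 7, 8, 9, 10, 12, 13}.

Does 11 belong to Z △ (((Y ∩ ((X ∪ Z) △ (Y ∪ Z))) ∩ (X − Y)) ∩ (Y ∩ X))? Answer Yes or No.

11 ∈ X and 11 ∉ Z, so 11 ∈ X ∪ Z
11 ∈ Y and 11 ∉ Z, so 11 ∈ Y ∪ Z
11 ∈ (X ∪ Z) and 11 ∈ (Y ∪ Z), so 11 ∉ (X ∪ Z) △ (Y ∪ Z)
11 ∈ Y and 11 ∉ ((X ∪ Z) △ (Y ∪ Z)), so 11 ∉ Y ∩ ((X ∪ Z) △ (Y ∪ Z))
11 ∈ X and 11 ∈ Y, so 11 ∉ X − Y
11 ∉ (Y ∩ ((X ∪ Z) △ (Y ∪ Z))) and 11 ∉ (X − Y), so 11 ∉ (Y ∩ ((X ∪ Z) △ (Y ∪ Z))) ∩ (X − Y)
11 ∈ Y and 11 ∈ X, so 11 ∈ Y ∩ X
11 ∉ ((Y ∩ ((X ∪ Z) △ (Y ∪ Z))) ∩ (X − Y)) and 11 ∈ (Y ∩ X), so 11 ∉ ((Y ∩ ((X ∪ Z) △ (Y ∪ Z))) ∩ (X − Y)) ∩ (Y ∩ X)
11 ∉ Z and 11 ∉ (((Y ∩ ((X ∪ Z) △ (Y ∪ Z))) ∩ (X − Y)) ∩ (Y ∩ X)), so 11 ∉ Z △ (((Y ∩ ((X ∪ Z) △ (Y ∪ Z))) ∩ (X − Y)) ∩ (Y ∩ X))

No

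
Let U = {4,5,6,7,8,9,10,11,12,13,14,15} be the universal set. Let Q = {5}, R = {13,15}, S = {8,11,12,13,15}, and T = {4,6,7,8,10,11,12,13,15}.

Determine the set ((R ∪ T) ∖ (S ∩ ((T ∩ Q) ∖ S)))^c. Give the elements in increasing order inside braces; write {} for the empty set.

{5,9,14}

R ∪ T = {4,6,7,8,10,11,12,13,15}
T ∩ Q = {}
(T ∩ Q) ∖ S = {}
S ∩ ((T ∩ Q) ∖ S) = {}
(R ∪ T) ∖ (S ∩ ((T ∩ Q) ∖ S)) = {4,6,7,8,10,11,12,13,15}
((R ∪ T) ∖ (S ∩ ((T ∩ Q) ∖ S)))^c = {5,9,14}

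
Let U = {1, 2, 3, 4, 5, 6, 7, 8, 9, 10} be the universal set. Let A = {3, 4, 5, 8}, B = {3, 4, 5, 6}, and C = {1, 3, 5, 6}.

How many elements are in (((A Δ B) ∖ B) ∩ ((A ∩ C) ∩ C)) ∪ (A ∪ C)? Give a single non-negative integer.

A Δ B = {6, 8}
(A Δ B) ∖ B = {8}
A ∩ C = {3, 5}
(A ∩ C) ∩ C = {3, 5}
((A Δ B) ∖ B) ∩ ((A ∩ C) ∩ C) = {}
A ∪ C = {1, 3, 4, 5, 6, 8}
(((A Δ B) ∖ B) ∩ ((A ∩ C) ∩ C)) ∪ (A ∪ C) = {1, 3, 4, 5, 6, 8}
|(((A Δ B) ∖ B) ∩ ((A ∩ C) ∩ C)) ∪ (A ∪ C)| = 6

6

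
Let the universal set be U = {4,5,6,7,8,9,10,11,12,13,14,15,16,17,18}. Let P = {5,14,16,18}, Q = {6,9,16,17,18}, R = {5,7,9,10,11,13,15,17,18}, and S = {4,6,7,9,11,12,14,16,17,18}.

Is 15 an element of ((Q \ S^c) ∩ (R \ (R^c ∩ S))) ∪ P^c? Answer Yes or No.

Yes

15 ∉ S, so 15 ∈ S^c
15 ∉ Q and 15 ∈ S^c, so 15 ∉ Q \ S^c
15 ∈ R, so 15 ∉ R^c
15 ∉ R^c and 15 ∉ S, so 15 ∉ R^c ∩ S
15 ∈ R and 15 ∉ (R^c ∩ S), so 15 ∈ R \ (R^c ∩ S)
15 ∉ (Q \ S^c) and 15 ∈ (R \ (R^c ∩ S)), so 15 ∉ (Q \ S^c) ∩ (R \ (R^c ∩ S))
15 ∉ P, so 15 ∈ P^c
15 ∉ ((Q \ S^c) ∩ (R \ (R^c ∩ S))) and 15 ∈ P^c, so 15 ∈ ((Q \ S^c) ∩ (R \ (R^c ∩ S))) ∪ P^c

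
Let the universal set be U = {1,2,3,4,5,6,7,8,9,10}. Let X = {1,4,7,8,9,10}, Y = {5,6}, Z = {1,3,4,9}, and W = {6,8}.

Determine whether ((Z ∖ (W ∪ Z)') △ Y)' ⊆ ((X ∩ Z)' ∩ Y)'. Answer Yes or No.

W ∪ Z = {1,3,4,6,8,9}
(W ∪ Z)' = {2,5,7,10}
Z ∖ (W ∪ Z)' = {1,3,4,9}
(Z ∖ (W ∪ Z)') △ Y = {1,3,4,5,6,9}
((Z ∖ (W ∪ Z)') △ Y)' = {2,7,8,10}
X ∩ Z = {1,4,9}
(X ∩ Z)' = {2,3,5,6,7,8,10}
(X ∩ Z)' ∩ Y = {5,6}
((X ∩ Z)' ∩ Y)' = {1,2,3,4,7,8,9,10}
Every element of {2,7,8,10} is in {1,2,3,4,7,8,9,10}, so ((Z ∖ (W ∪ Z)') △ Y)' ⊆ ((X ∩ Z)' ∩ Y)'.

Yes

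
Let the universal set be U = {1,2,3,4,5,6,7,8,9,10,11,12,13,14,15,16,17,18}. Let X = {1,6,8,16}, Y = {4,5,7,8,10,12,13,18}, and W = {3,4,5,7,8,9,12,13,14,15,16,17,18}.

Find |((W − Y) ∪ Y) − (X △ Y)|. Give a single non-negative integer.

6

W − Y = {3,9,14,15,16,17}
(W − Y) ∪ Y = {3,4,5,7,8,9,10,12,13,14,15,16,17,18}
X △ Y = {1,4,5,6,7,10,12,13,16,18}
((W − Y) ∪ Y) − (X △ Y) = {3,8,9,14,15,17}
|((W − Y) ∪ Y) − (X △ Y)| = 6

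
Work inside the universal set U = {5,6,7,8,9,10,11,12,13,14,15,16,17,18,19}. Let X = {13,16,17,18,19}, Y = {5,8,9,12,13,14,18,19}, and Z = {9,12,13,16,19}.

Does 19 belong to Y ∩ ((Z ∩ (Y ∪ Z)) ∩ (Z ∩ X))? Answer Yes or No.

Yes

19 ∈ Y and 19 ∈ Z, so 19 ∈ Y ∪ Z
19 ∈ Z and 19 ∈ (Y ∪ Z), so 19 ∈ Z ∩ (Y ∪ Z)
19 ∈ Z and 19 ∈ X, so 19 ∈ Z ∩ X
19 ∈ (Z ∩ (Y ∪ Z)) and 19 ∈ (Z ∩ X), so 19 ∈ (Z ∩ (Y ∪ Z)) ∩ (Z ∩ X)
19 ∈ Y and 19 ∈ ((Z ∩ (Y ∪ Z)) ∩ (Z ∩ X)), so 19 ∈ Y ∩ ((Z ∩ (Y ∪ Z)) ∩ (Z ∩ X))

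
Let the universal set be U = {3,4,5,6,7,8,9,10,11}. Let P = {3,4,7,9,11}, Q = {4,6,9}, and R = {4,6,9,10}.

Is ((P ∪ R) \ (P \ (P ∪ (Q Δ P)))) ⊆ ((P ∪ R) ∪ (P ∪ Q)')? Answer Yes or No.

Yes

P ∪ R = {3,4,6,7,9,10,11}
Q Δ P = {3,6,7,11}
P ∪ (Q Δ P) = {3,4,6,7,9,11}
P \ (P ∪ (Q Δ P)) = {}
(P ∪ R) \ (P \ (P ∪ (Q Δ P))) = {3,4,6,7,9,10,11}
P ∪ Q = {3,4,6,7,9,11}
(P ∪ Q)' = {5,8,10}
(P ∪ R) ∪ (P ∪ Q)' = {3,4,5,6,7,8,9,10,11}
Every element of {3,4,6,7,9,10,11} is in {3,4,5,6,7,8,9,10,11}, so (P ∪ R) \ (P \ (P ∪ (Q Δ P))) ⊆ (P ∪ R) ∪ (P ∪ Q)'.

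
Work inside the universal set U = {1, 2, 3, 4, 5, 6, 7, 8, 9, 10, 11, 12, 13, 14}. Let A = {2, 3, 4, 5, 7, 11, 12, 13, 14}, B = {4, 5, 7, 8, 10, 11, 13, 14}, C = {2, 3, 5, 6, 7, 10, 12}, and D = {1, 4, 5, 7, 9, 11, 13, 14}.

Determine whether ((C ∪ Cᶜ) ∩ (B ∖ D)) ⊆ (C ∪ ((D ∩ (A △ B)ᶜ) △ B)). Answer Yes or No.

Yes

Cᶜ = {1, 4, 8, 9, 11, 13, 14}
C ∪ Cᶜ = {1, 2, 3, 4, 5, 6, 7, 8, 9, 10, 11, 12, 13, 14}
B ∖ D = {8, 10}
(C ∪ Cᶜ) ∩ (B ∖ D) = {8, 10}
A △ B = {2, 3, 8, 10, 12}
(A △ B)ᶜ = {1, 4, 5, 6, 7, 9, 11, 13, 14}
D ∩ (A △ B)ᶜ = {1, 4, 5, 7, 9, 11, 13, 14}
(D ∩ (A △ B)ᶜ) △ B = {1, 8, 9, 10}
C ∪ ((D ∩ (A △ B)ᶜ) △ B) = {1, 2, 3, 5, 6, 7, 8, 9, 10, 12}
Every element of {8, 10} is in {1, 2, 3, 5, 6, 7, 8, 9, 10, 12}, so (C ∪ Cᶜ) ∩ (B ∖ D) ⊆ C ∪ ((D ∩ (A △ B)ᶜ) △ B).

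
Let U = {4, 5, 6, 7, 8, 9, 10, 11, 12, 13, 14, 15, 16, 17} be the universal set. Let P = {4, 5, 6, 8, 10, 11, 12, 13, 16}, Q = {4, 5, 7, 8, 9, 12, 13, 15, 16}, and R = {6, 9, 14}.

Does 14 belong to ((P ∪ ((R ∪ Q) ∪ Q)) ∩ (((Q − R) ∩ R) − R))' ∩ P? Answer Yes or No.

14 ∈ R and 14 ∉ Q, so 14 ∈ R ∪ Q
14 ∈ (R ∪ Q) and 14 ∉ Q, so 14 ∈ (R ∪ Q) ∪ Q
14 ∉ P and 14 ∈ ((R ∪ Q) ∪ Q), so 14 ∈ P ∪ ((R ∪ Q) ∪ Q)
14 ∉ Q and 14 ∈ R, so 14 ∉ Q − R
14 ∉ (Q − R) and 14 ∈ R, so 14 ∉ (Q − R) ∩ R
14 ∉ ((Q − R) ∩ R) and 14 ∈ R, so 14 ∉ ((Q − R) ∩ R) − R
14 ∈ (P ∪ ((R ∪ Q) ∪ Q)) and 14 ∉ (((Q − R) ∩ R) − R), so 14 ∉ (P ∪ ((R ∪ Q) ∪ Q)) ∩ (((Q − R) ∩ R) − R)
14 ∈ ((P ∪ ((R ∪ Q) ∪ Q)) ∩ (((Q − R) ∩ R) − R))' since 14 ∉ ((P ∪ ((R ∪ Q) ∪ Q)) ∩ (((Q − R) ∩ R) − R))
14 ∈ ((P ∪ ((R ∪ Q) ∪ Q)) ∩ (((Q − R) ∩ R) − R))' and 14 ∉ P, so 14 ∉ ((P ∪ ((R ∪ Q) ∪ Q)) ∩ (((Q − R) ∩ R) − R))' ∩ P

No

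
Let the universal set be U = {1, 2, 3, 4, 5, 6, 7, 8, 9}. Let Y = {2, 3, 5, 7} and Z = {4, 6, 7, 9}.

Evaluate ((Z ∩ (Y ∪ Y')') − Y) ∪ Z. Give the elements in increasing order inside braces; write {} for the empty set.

Y' = {1, 4, 6, 8, 9}
Y ∪ Y' = {1, 2, 3, 4, 5, 6, 7, 8, 9}
(Y ∪ Y')' = {}
Z ∩ (Y ∪ Y')' = {}
(Z ∩ (Y ∪ Y')') − Y = {}
((Z ∩ (Y ∪ Y')') − Y) ∪ Z = {4, 6, 7, 9}

{4, 6, 7, 9}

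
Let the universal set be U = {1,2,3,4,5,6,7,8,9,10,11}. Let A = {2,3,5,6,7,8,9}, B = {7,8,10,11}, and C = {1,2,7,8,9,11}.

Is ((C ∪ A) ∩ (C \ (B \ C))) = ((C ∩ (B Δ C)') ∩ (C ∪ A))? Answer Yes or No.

C ∪ A = {1,2,3,5,6,7,8,9,11}
B \ C = {10}
C \ (B \ C) = {1,2,7,8,9,11}
(C ∪ A) ∩ (C \ (B \ C)) = {1,2,7,8,9,11}
B Δ C = {1,2,9,10}
(B Δ C)' = {3,4,5,6,7,8,11}
C ∩ (B Δ C)' = {7,8,11}
(C ∩ (B Δ C)') ∩ (C ∪ A) = {7,8,11}
1 ∈ (C ∪ A) ∩ (C \ (B \ C)) but 1 ∉ (C ∩ (B Δ C)') ∩ (C ∪ A), so they differ.

No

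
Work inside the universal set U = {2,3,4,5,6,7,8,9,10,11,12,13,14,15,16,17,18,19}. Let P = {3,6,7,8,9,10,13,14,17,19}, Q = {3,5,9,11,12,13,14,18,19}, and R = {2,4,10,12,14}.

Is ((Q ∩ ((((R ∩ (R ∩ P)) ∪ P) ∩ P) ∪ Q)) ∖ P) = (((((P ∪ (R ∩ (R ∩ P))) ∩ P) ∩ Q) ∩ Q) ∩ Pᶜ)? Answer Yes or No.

No

R ∩ P = {10,14}
R ∩ (R ∩ P) = {10,14}
(R ∩ (R ∩ P)) ∪ P = {3,6,7,8,9,10,13,14,17,19}
((R ∩ (R ∩ P)) ∪ P) ∩ P = {3,6,7,8,9,10,13,14,17,19}
(((R ∩ (R ∩ P)) ∪ P) ∩ P) ∪ Q = {3,5,6,7,8,9,10,11,12,13,14,17,18,19}
Q ∩ ((((R ∩ (R ∩ P)) ∪ P) ∩ P) ∪ Q) = {3,5,9,11,12,13,14,18,19}
(Q ∩ ((((R ∩ (R ∩ P)) ∪ P) ∩ P) ∪ Q)) ∖ P = {5,11,12,18}
P ∪ (R ∩ (R ∩ P)) = {3,6,7,8,9,10,13,14,17,19}
(P ∪ (R ∩ (R ∩ P))) ∩ P = {3,6,7,8,9,10,13,14,17,19}
((P ∪ (R ∩ (R ∩ P))) ∩ P) ∩ Q = {3,9,13,14,19}
(((P ∪ (R ∩ (R ∩ P))) ∩ P) ∩ Q) ∩ Q = {3,9,13,14,19}
Pᶜ = {2,4,5,11,12,15,16,18}
((((P ∪ (R ∩ (R ∩ P))) ∩ P) ∩ Q) ∩ Q) ∩ Pᶜ = {}
5 ∈ (Q ∩ ((((R ∩ (R ∩ P)) ∪ P) ∩ P) ∪ Q)) ∖ P but 5 ∉ ((((P ∪ (R ∩ (R ∩ P))) ∩ P) ∩ Q) ∩ Q) ∩ Pᶜ, so they differ.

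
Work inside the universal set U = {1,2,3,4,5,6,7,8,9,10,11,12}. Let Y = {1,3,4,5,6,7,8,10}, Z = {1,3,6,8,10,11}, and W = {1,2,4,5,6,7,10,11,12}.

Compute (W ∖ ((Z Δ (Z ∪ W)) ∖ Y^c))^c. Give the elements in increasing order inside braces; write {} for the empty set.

{3,4,5,7,8,9}

Z ∪ W = {1,2,3,4,5,6,7,8,10,11,12}
Z Δ (Z ∪ W) = {2,4,5,7,12}
Y^c = {2,9,11,12}
(Z Δ (Z ∪ W)) ∖ Y^c = {4,5,7}
W ∖ ((Z Δ (Z ∪ W)) ∖ Y^c) = {1,2,6,10,11,12}
(W ∖ ((Z Δ (Z ∪ W)) ∖ Y^c))^c = {3,4,5,7,8,9}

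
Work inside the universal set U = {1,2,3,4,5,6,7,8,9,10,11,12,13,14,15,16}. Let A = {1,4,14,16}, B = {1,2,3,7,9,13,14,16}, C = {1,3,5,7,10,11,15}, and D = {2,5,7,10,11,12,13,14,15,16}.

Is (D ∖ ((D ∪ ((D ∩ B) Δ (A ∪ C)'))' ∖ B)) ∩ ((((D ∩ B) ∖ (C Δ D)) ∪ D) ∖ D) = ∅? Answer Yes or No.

D ∩ B = {2,7,13,14,16}
A ∪ C = {1,3,4,5,7,10,11,14,15,16}
(A ∪ C)' = {2,6,8,9,12,13}
(D ∩ B) Δ (A ∪ C)' = {6,7,8,9,12,14,16}
D ∪ ((D ∩ B) Δ (A ∪ C)') = {2,5,6,7,8,9,10,11,12,13,14,15,16}
(D ∪ ((D ∩ B) Δ (A ∪ C)'))' = {1,3,4}
(D ∪ ((D ∩ B) Δ (A ∪ C)'))' ∖ B = {4}
D ∖ ((D ∪ ((D ∩ B) Δ (A ∪ C)'))' ∖ B) = {2,5,7,10,11,12,13,14,15,16}
C Δ D = {1,2,3,12,13,14,16}
(D ∩ B) ∖ (C Δ D) = {7}
((D ∩ B) ∖ (C Δ D)) ∪ D = {2,5,7,10,11,12,13,14,15,16}
(((D ∩ B) ∖ (C Δ D)) ∪ D) ∖ D = {}
{2,5,7,10,11,12,13,14,15,16} and {} share no elements.

Yes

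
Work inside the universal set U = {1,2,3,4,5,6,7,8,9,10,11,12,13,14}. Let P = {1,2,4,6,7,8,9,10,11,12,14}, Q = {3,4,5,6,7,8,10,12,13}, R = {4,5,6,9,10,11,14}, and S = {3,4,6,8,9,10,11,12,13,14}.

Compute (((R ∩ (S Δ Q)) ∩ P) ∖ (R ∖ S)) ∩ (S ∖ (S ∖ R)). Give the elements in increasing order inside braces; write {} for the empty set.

{9,11,14}

S Δ Q = {5,7,9,11,14}
R ∩ (S Δ Q) = {5,9,11,14}
(R ∩ (S Δ Q)) ∩ P = {9,11,14}
R ∖ S = {5}
((R ∩ (S Δ Q)) ∩ P) ∖ (R ∖ S) = {9,11,14}
S ∖ R = {3,8,12,13}
S ∖ (S ∖ R) = {4,6,9,10,11,14}
(((R ∩ (S Δ Q)) ∩ P) ∖ (R ∖ S)) ∩ (S ∖ (S ∖ R)) = {9,11,14}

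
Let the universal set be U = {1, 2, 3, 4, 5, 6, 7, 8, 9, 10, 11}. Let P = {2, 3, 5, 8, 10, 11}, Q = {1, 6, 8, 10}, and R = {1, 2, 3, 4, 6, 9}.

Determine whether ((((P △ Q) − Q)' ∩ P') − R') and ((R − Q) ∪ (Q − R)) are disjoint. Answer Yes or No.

No

P △ Q = {1, 2, 3, 5, 6, 11}
(P △ Q) − Q = {2, 3, 5, 11}
((P △ Q) − Q)' = {1, 4, 6, 7, 8, 9, 10}
P' = {1, 4, 6, 7, 9}
((P △ Q) − Q)' ∩ P' = {1, 4, 6, 7, 9}
R' = {5, 7, 8, 10, 11}
(((P △ Q) − Q)' ∩ P') − R' = {1, 4, 6, 9}
R − Q = {2, 3, 4, 9}
Q − R = {8, 10}
(R − Q) ∪ (Q − R) = {2, 3, 4, 8, 9, 10}
4 lies in both, so they are not disjoint.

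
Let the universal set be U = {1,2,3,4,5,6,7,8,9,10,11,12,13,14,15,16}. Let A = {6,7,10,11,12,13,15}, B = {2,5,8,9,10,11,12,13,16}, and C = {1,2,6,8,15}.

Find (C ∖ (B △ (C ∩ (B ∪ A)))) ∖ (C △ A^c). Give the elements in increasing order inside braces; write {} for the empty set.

{1,2,8}

B ∪ A = {2,5,6,7,8,9,10,11,12,13,15,16}
C ∩ (B ∪ A) = {2,6,8,15}
B △ (C ∩ (B ∪ A)) = {5,6,9,10,11,12,13,15,16}
C ∖ (B △ (C ∩ (B ∪ A))) = {1,2,8}
A^c = {1,2,3,4,5,8,9,14,16}
C △ A^c = {3,4,5,6,9,14,15,16}
(C ∖ (B △ (C ∩ (B ∪ A)))) ∖ (C △ A^c) = {1,2,8}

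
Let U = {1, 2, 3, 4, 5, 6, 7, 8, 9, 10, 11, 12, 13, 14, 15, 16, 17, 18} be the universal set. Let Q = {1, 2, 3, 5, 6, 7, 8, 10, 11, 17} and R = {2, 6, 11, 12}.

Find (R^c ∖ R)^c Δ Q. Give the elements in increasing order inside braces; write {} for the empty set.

R^c = {1, 3, 4, 5, 7, 8, 9, 10, 13, 14, 15, 16, 17, 18}
R^c ∖ R = {1, 3, 4, 5, 7, 8, 9, 10, 13, 14, 15, 16, 17, 18}
(R^c ∖ R)^c = {2, 6, 11, 12}
(R^c ∖ R)^c Δ Q = {1, 3, 5, 7, 8, 10, 12, 17}

{1, 3, 5, 7, 8, 10, 12, 17}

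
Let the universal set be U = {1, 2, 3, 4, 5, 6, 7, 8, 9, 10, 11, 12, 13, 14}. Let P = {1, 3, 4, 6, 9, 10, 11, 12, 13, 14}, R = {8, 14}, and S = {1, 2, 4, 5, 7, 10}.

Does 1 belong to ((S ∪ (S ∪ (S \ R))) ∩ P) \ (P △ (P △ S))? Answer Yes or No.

No

1 ∈ S and 1 ∉ R, so 1 ∈ S \ R
1 ∈ S and 1 ∈ (S \ R), so 1 ∈ S ∪ (S \ R)
1 ∈ S and 1 ∈ (S ∪ (S \ R)), so 1 ∈ S ∪ (S ∪ (S \ R))
1 ∈ (S ∪ (S ∪ (S \ R))) and 1 ∈ P, so 1 ∈ (S ∪ (S ∪ (S \ R))) ∩ P
1 ∈ P and 1 ∈ S, so 1 ∉ P △ S
1 ∈ P and 1 ∉ (P △ S), so 1 ∈ P △ (P △ S)
1 ∈ ((S ∪ (S ∪ (S \ R))) ∩ P) and 1 ∈ (P △ (P △ S)), so 1 ∉ ((S ∪ (S ∪ (S \ R))) ∩ P) \ (P △ (P △ S))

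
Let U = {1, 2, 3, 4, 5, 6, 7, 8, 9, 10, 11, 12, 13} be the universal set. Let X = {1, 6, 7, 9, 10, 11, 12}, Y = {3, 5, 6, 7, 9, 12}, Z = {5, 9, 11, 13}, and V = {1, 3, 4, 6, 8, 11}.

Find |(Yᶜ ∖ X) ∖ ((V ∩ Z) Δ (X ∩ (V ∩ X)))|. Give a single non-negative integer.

Yᶜ = {1, 2, 4, 8, 10, 11, 13}
Yᶜ ∖ X = {2, 4, 8, 13}
V ∩ Z = {11}
V ∩ X = {1, 6, 11}
X ∩ (V ∩ X) = {1, 6, 11}
(V ∩ Z) Δ (X ∩ (V ∩ X)) = {1, 6}
(Yᶜ ∖ X) ∖ ((V ∩ Z) Δ (X ∩ (V ∩ X))) = {2, 4, 8, 13}
|(Yᶜ ∖ X) ∖ ((V ∩ Z) Δ (X ∩ (V ∩ X)))| = 4

4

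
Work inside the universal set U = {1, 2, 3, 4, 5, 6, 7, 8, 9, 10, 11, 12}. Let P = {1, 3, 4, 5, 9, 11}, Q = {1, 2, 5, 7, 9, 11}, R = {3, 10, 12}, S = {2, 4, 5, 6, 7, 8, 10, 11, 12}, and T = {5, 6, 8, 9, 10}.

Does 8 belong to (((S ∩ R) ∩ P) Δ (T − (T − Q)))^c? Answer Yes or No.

8 ∈ S and 8 ∉ R, so 8 ∉ S ∩ R
8 ∉ (S ∩ R) and 8 ∉ P, so 8 ∉ (S ∩ R) ∩ P
8 ∈ T and 8 ∉ Q, so 8 ∈ T − Q
8 ∈ T and 8 ∈ (T − Q), so 8 ∉ T − (T − Q)
8 ∉ ((S ∩ R) ∩ P) and 8 ∉ (T − (T − Q)), so 8 ∉ ((S ∩ R) ∩ P) Δ (T − (T − Q))
8 ∈ (((S ∩ R) ∩ P) Δ (T − (T − Q)))^c since 8 ∉ (((S ∩ R) ∩ P) Δ (T − (T − Q)))

Yes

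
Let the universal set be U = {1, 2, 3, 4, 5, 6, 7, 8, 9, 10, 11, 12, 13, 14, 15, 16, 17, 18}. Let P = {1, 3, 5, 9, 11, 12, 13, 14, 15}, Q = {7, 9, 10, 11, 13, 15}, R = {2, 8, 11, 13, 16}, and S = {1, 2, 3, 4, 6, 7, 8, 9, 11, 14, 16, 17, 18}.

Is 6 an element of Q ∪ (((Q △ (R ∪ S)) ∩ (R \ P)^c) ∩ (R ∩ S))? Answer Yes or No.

No

6 ∉ R and 6 ∈ S, so 6 ∈ R ∪ S
6 ∉ Q and 6 ∈ (R ∪ S), so 6 ∈ Q △ (R ∪ S)
6 ∉ R and 6 ∉ P, so 6 ∉ R \ P
6 ∈ (R \ P)^c since 6 ∉ (R \ P)
6 ∈ (Q △ (R ∪ S)) and 6 ∈ (R \ P)^c, so 6 ∈ (Q △ (R ∪ S)) ∩ (R \ P)^c
6 ∉ R and 6 ∈ S, so 6 ∉ R ∩ S
6 ∈ ((Q △ (R ∪ S)) ∩ (R \ P)^c) and 6 ∉ (R ∩ S), so 6 ∉ ((Q △ (R ∪ S)) ∩ (R \ P)^c) ∩ (R ∩ S)
6 ∉ Q and 6 ∉ (((Q △ (R ∪ S)) ∩ (R \ P)^c) ∩ (R ∩ S)), so 6 ∉ Q ∪ (((Q △ (R ∪ S)) ∩ (R \ P)^c) ∩ (R ∩ S))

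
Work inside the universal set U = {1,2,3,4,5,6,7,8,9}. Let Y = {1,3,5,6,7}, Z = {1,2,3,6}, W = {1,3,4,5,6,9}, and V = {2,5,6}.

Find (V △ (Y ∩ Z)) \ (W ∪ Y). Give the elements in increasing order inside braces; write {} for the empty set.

Y ∩ Z = {1,3,6}
V △ (Y ∩ Z) = {1,2,3,5}
W ∪ Y = {1,3,4,5,6,7,9}
(V △ (Y ∩ Z)) \ (W ∪ Y) = {2}

{2}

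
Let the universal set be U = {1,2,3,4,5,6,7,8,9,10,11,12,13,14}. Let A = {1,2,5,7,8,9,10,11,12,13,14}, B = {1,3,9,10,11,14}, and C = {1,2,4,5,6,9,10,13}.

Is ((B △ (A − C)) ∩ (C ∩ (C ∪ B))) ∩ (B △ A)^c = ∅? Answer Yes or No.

A − C = {7,8,11,12,14}
B △ (A − C) = {1,3,7,8,9,10,12}
C ∪ B = {1,2,3,4,5,6,9,10,11,13,14}
C ∩ (C ∪ B) = {1,2,4,5,6,9,10,13}
(B △ (A − C)) ∩ (C ∩ (C ∪ B)) = {1,9,10}
B △ A = {2,3,5,7,8,12,13}
(B △ A)^c = {1,4,6,9,10,11,14}
1 lies in both, so they are not disjoint.

No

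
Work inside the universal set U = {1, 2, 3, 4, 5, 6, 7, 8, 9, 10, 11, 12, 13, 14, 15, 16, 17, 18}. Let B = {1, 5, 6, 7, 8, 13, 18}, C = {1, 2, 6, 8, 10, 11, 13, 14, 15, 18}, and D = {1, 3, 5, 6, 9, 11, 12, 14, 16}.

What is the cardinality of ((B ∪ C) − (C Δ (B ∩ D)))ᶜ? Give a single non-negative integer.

15

B ∪ C = {1, 2, 5, 6, 7, 8, 10, 11, 13, 14, 15, 18}
B ∩ D = {1, 5, 6}
C Δ (B ∩ D) = {2, 5, 8, 10, 11, 13, 14, 15, 18}
(B ∪ C) − (C Δ (B ∩ D)) = {1, 6, 7}
((B ∪ C) − (C Δ (B ∩ D)))ᶜ = {2, 3, 4, 5, 8, 9, 10, 11, 12, 13, 14, 15, 16, 17, 18}
|((B ∪ C) − (C Δ (B ∩ D)))ᶜ| = 15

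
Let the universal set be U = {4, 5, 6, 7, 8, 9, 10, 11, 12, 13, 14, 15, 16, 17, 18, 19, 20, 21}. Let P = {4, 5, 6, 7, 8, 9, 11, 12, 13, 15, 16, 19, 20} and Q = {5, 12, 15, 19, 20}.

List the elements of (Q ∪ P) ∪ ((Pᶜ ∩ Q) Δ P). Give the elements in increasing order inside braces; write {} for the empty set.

Q ∪ P = {4, 5, 6, 7, 8, 9, 11, 12, 13, 15, 16, 19, 20}
Pᶜ = {10, 14, 17, 18, 21}
Pᶜ ∩ Q = {}
(Pᶜ ∩ Q) Δ P = {4, 5, 6, 7, 8, 9, 11, 12, 13, 15, 16, 19, 20}
(Q ∪ P) ∪ ((Pᶜ ∩ Q) Δ P) = {4, 5, 6, 7, 8, 9, 11, 12, 13, 15, 16, 19, 20}

{4, 5, 6, 7, 8, 9, 11, 12, 13, 15, 16, 19, 20}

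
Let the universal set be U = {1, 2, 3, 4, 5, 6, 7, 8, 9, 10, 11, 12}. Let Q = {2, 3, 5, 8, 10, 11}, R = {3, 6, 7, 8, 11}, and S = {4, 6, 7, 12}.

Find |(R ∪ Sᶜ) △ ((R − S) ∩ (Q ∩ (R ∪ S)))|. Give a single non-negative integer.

7

Sᶜ = {1, 2, 3, 5, 8, 9, 10, 11}
R ∪ Sᶜ = {1, 2, 3, 5, 6, 7, 8, 9, 10, 11}
R − S = {3, 8, 11}
R ∪ S = {3, 4, 6, 7, 8, 11, 12}
Q ∩ (R ∪ S) = {3, 8, 11}
(R − S) ∩ (Q ∩ (R ∪ S)) = {3, 8, 11}
(R ∪ Sᶜ) △ ((R − S) ∩ (Q ∩ (R ∪ S))) = {1, 2, 5, 6, 7, 9, 10}
|(R ∪ Sᶜ) △ ((R − S) ∩ (Q ∩ (R ∪ S)))| = 7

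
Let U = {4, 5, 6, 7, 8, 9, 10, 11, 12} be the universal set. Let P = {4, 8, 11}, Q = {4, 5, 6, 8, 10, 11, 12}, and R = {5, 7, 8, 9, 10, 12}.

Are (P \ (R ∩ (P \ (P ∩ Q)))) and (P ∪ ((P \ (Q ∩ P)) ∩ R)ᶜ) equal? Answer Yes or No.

P ∩ Q = {4, 8, 11}
P \ (P ∩ Q) = {}
R ∩ (P \ (P ∩ Q)) = {}
P \ (R ∩ (P \ (P ∩ Q))) = {4, 8, 11}
Q ∩ P = {4, 8, 11}
P \ (Q ∩ P) = {}
(P \ (Q ∩ P)) ∩ R = {}
((P \ (Q ∩ P)) ∩ R)ᶜ = {4, 5, 6, 7, 8, 9, 10, 11, 12}
P ∪ ((P \ (Q ∩ P)) ∩ R)ᶜ = {4, 5, 6, 7, 8, 9, 10, 11, 12}
5 ∈ P ∪ ((P \ (Q ∩ P)) ∩ R)ᶜ but 5 ∉ P \ (R ∩ (P \ (P ∩ Q))), so they differ.

No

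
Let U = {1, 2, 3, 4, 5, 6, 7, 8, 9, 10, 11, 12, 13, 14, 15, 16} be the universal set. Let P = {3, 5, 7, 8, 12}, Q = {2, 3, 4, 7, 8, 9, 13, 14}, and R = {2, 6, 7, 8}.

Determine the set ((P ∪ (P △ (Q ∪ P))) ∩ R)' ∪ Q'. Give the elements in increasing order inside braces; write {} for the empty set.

{1, 3, 4, 5, 6, 9, 10, 11, 12, 13, 14, 15, 16}

Q ∪ P = {2, 3, 4, 5, 7, 8, 9, 12, 13, 14}
P △ (Q ∪ P) = {2, 4, 9, 13, 14}
P ∪ (P △ (Q ∪ P)) = {2, 3, 4, 5, 7, 8, 9, 12, 13, 14}
(P ∪ (P △ (Q ∪ P))) ∩ R = {2, 7, 8}
((P ∪ (P △ (Q ∪ P))) ∩ R)' = {1, 3, 4, 5, 6, 9, 10, 11, 12, 13, 14, 15, 16}
Q' = {1, 5, 6, 10, 11, 12, 15, 16}
((P ∪ (P △ (Q ∪ P))) ∩ R)' ∪ Q' = {1, 3, 4, 5, 6, 9, 10, 11, 12, 13, 14, 15, 16}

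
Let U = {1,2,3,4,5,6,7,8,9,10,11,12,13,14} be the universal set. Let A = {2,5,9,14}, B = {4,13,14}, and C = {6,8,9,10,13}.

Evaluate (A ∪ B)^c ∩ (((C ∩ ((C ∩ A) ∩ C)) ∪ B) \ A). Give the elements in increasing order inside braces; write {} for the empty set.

{}

A ∪ B = {2,4,5,9,13,14}
(A ∪ B)^c = {1,3,6,7,8,10,11,12}
C ∩ A = {9}
(C ∩ A) ∩ C = {9}
C ∩ ((C ∩ A) ∩ C) = {9}
(C ∩ ((C ∩ A) ∩ C)) ∪ B = {4,9,13,14}
((C ∩ ((C ∩ A) ∩ C)) ∪ B) \ A = {4,13}
(A ∪ B)^c ∩ (((C ∩ ((C ∩ A) ∩ C)) ∪ B) \ A) = {}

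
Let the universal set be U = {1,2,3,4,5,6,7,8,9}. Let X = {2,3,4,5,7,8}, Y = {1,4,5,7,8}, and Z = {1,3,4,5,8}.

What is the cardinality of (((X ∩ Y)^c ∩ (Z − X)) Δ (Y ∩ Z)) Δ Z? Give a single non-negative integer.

2

X ∩ Y = {4,5,7,8}
(X ∩ Y)^c = {1,2,3,6,9}
Z − X = {1}
(X ∩ Y)^c ∩ (Z − X) = {1}
Y ∩ Z = {1,4,5,8}
((X ∩ Y)^c ∩ (Z − X)) Δ (Y ∩ Z) = {4,5,8}
(((X ∩ Y)^c ∩ (Z − X)) Δ (Y ∩ Z)) Δ Z = {1,3}
|(((X ∩ Y)^c ∩ (Z − X)) Δ (Y ∩ Z)) Δ Z| = 2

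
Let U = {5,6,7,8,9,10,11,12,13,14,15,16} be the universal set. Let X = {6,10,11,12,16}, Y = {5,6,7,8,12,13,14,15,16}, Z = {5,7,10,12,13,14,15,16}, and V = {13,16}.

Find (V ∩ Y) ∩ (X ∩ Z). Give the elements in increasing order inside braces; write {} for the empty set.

V ∩ Y = {13,16}
X ∩ Z = {10,12,16}
(V ∩ Y) ∩ (X ∩ Z) = {16}

{16}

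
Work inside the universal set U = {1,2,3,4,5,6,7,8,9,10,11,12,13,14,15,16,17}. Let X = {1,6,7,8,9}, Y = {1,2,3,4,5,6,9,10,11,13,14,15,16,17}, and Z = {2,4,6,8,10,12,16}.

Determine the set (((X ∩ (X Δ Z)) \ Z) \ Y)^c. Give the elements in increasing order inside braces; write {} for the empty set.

X Δ Z = {1,2,4,7,9,10,12,16}
X ∩ (X Δ Z) = {1,7,9}
(X ∩ (X Δ Z)) \ Z = {1,7,9}
((X ∩ (X Δ Z)) \ Z) \ Y = {7}
(((X ∩ (X Δ Z)) \ Z) \ Y)^c = {1,2,3,4,5,6,8,9,10,11,12,13,14,15,16,17}

{1,2,3,4,5,6,8,9,10,11,12,13,14,15,16,17}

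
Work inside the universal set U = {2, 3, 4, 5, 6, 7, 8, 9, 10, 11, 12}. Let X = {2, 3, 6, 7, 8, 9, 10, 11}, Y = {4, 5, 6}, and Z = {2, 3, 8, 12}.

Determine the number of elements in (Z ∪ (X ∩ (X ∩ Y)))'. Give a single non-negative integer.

6

X ∩ Y = {6}
X ∩ (X ∩ Y) = {6}
Z ∪ (X ∩ (X ∩ Y)) = {2, 3, 6, 8, 12}
(Z ∪ (X ∩ (X ∩ Y)))' = {4, 5, 7, 9, 10, 11}
|(Z ∪ (X ∩ (X ∩ Y)))'| = 6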